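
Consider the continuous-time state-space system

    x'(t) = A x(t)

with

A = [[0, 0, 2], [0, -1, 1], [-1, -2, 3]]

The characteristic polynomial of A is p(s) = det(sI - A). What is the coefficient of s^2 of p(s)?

-2

Expand det(sI - A) for the 3×3 matrix.
p(s) = s^3 - 2s^2 + s + 2.
(Check: constant term = det(-A) = (-1)^3 det A = 2; coefficient of s^2 = -tr A = -2.)
The coefficient of s^2 is -2.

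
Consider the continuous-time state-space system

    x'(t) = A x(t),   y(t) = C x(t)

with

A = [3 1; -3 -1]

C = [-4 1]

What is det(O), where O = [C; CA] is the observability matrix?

35

CA = [[-15, -5]]
Observability matrix O = [C; CA] = [[-4, 1], [-15, -5]]
det(O) = (-4)·(-5) - 1·(-15) = 20 - (-15) = 35
Since det(O) ≠ 0, rank(O) = 2 and the system is completely observable.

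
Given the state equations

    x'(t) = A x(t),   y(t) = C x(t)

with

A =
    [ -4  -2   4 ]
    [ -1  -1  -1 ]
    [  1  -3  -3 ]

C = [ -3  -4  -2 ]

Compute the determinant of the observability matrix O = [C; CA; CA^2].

-1300

CA = [[14, 16, -2]]
CA^2 = [[-74, -38, 46]]
Observability matrix O = [C; CA; CA^2] = [[-3, -4, -2], [14, 16, -2], [-74, -38, 46]]
Expanding along the first row, det(O) = (-3)·(16·46 - (-2)·(-38)) - (-4)·(14·46 - (-2)·(-74)) + (-2)·(14·(-38) - 16·(-74)) = (-3)·660 - (-4)·496 + (-2)·652 = -1300
Since det(O) ≠ 0, rank(O) = 3 and the system is completely observable.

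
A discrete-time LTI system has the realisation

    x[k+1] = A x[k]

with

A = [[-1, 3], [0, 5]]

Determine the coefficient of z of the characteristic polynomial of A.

-4

For a 2×2 matrix, det(zI - A) = z^2 - (tr A)z + det A.
tr A = 4, det A = -5.
So p(z) = z^2 - 4z - 5.
The coefficient of z is -4.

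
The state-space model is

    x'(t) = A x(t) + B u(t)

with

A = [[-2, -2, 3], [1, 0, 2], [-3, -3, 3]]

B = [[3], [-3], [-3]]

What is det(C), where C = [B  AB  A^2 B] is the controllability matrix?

-1836

AB = [[-9], [-3], [-9]]
A^2B = [[-3], [-27], [9]]
Controllability matrix C = [B  AB  A^2B] = [[3, -9, -3], [-3, -3, -27], [-3, -9, 9]]
Expanding along the first row, det(C) = 3·((-3)·9 - (-27)·(-9)) - (-9)·((-3)·9 - (-27)·(-3)) + (-3)·((-3)·(-9) - (-3)·(-3)) = 3·(-270) - (-9)·(-108) + (-3)·18 = -1836
Since det(C) ≠ 0, rank(C) = 3 and the system is completely controllable.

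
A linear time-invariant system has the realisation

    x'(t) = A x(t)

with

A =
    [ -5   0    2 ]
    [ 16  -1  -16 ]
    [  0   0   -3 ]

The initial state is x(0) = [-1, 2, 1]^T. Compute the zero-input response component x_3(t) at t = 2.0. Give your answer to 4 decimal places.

0.0025

det(sI - A) = s^3 - (tr A)s^2 + (M11 + M22 + M33)s - det A, where Mii is the 2×2 principal minor of A obtained by deleting row i and column i.
tr A = (-5) + (-1) + (-3) = -9; M11 = (-1)·(-3) - (-16)·0 = 3 - 0 = 3; M22 = (-5)·(-3) - 2·0 = 15 - 0 = 15; M33 = (-5)·(-1) - 0·16 = 5 - 0 = 5; sum of minors = 23.
det A = (-5)·((-1)·(-3) - (-16)·0) - 0·(16·(-3) - (-16)·0) + 2·(16·0 - (-1)·0) = (-5)·3 - 0·(-48) + 2·0 = -15.
So p(s) = det(sI - A) = s^3 + 9s^2 + 23s + 15.
Rational-root test: any integer root divides 15. Testing small divisors, s = -1 works: p(-1) = -1 + 9 + (-23) + 15 = 0, so (s + 1) is a factor.
Dividing, p(s) = (s + 1)(s^2 + 8s + 15).
Factor s^2 + 8s + 15: two numbers with sum -8 and product 15 are -3 and -5, so s^2 + 8s + 15 = (s + 3)(s + 5).
Hence p(s) = (s + 1) (s + 3) (s + 5), with roots -5, -3, -1.
The eigenvalues -5, -3, -1 are distinct and real, so A is diagonalisable and x(t) = e^{At} x(0) = V diag(e^{λ_i t}) V^{-1} x(0), where the columns of V are the eigenvectors.
λ = -5: A - (-5)I = [[0, 0, 2], [16, 4, -16], [0, 0, 2]]. v must be orthogonal to every row; (row 1) × (row 2) = [-8, 32, 0], so take v_1 = [1, -4, 0]^T.
λ = -3: A - (-3)I = [[-2, 0, 2], [16, 2, -16], [0, 0, 0]]. v must be orthogonal to every row; (row 1) × (row 2) = [-4, 0, -4], so take v_2 = [1, 0, 1]^T.
λ = -1: A - (-1)I = [[-4, 0, 2], [16, 0, -16], [0, 0, -2]]. v must be orthogonal to every row; (row 1) × (row 2) = [0, -32, 0], so take v_3 = [0, 1, 0]^T.
V = [v_1 v_2 v_3] = [[1, 1, 0], [-4, 0, 1], [0, 1, 0]] has det V = -1, so V^{-1} = adj(V)/det V = [[1, 0, -1], [0, 0, 1], [4, 1, -4]].
Modal coordinates z(0) = V^{-1} x(0): 1·(-1) + 0·2 + (-1)·1 = -2; 0·(-1) + 0·2 + 1·1 = 1; 4·(-1) + 1·2 + (-4)·1 = -6; so z(0) = [-2, 1, -6]^T.
x_3(t) = Σ_i (v_i)_3 · z_i(0) · e^{λ_i t} (row 3 of V times the modal terms).
x_3(2.0) = 0·(-2)·e^{-5·2.0} + 1·1·e^{-3·2.0} + 0·(-6)·e^{-1·2.0} = 0·0.000045 + 1·0.002479 + 0·0.135335 = 0.0025.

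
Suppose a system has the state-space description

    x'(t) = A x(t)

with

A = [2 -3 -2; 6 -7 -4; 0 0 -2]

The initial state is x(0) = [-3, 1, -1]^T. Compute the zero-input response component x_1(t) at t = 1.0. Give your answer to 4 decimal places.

det(sI - A) = s^3 - (tr A)s^2 + (M11 + M22 + M33)s - det A, where Mii is the 2×2 principal minor of A obtained by deleting row i and column i.
tr A = 2 + (-7) + (-2) = -7; M11 = (-7)·(-2) - (-4)·0 = 14 - 0 = 14; M22 = 2·(-2) - (-2)·0 = -4 - 0 = -4; M33 = 2·(-7) - (-3)·6 = -14 - (-18) = 4; sum of minors = 14.
det A = 2·((-7)·(-2) - (-4)·0) - (-3)·(6·(-2) - (-4)·0) + (-2)·(6·0 - (-7)·0) = 2·14 - (-3)·(-12) + (-2)·0 = -8.
So p(s) = det(sI - A) = s^3 + 7s^2 + 14s + 8.
Rational-root test: any integer root divides 8. Testing small divisors, s = -1 works: p(-1) = -1 + 7 + (-14) + 8 = 0, so (s + 1) is a factor.
Dividing, p(s) = (s + 1)(s^2 + 6s + 8).
Factor s^2 + 6s + 8: two numbers with sum -6 and product 8 are -2 and -4, so s^2 + 6s + 8 = (s + 2)(s + 4).
Hence p(s) = (s + 1) (s + 2) (s + 4), with roots -4, -2, -1.
The eigenvalues -4, -2, -1 are distinct and real, so A is diagonalisable and x(t) = e^{At} x(0) = V diag(e^{λ_i t}) V^{-1} x(0), where the columns of V are the eigenvectors.
λ = -4: A - (-4)I = [[6, -3, -2], [6, -3, -4], [0, 0, 2]]. v must be orthogonal to every row; (row 1) × (row 2) = [6, 12, 0], so take v_1 = [-1, -2, 0]^T.
λ = -2: A - (-2)I = [[4, -3, -2], [6, -5, -4], [0, 0, 0]]. v must be orthogonal to every row; (row 1) × (row 2) = [2, 4, -2], so take v_2 = [-1, -2, 1]^T.
λ = -1: A - (-1)I = [[3, -3, -2], [6, -6, -4], [0, 0, -1]]. v must be orthogonal to every row; (row 1) × (row 3) = [3, 3, 0], so take v_3 = [1, 1, 0]^T.
V = [v_1 v_2 v_3] = [[-1, -1, 1], [-2, -2, 1], [0, 1, 0]] has det V = -1, so V^{-1} = adj(V)/det V = [[1, -1, -1], [0, 0, 1], [2, -1, 0]].
Modal coordinates z(0) = V^{-1} x(0): 1·(-3) + (-1)·1 + (-1)·(-1) = -3; 0·(-3) + 0·1 + 1·(-1) = -1; 2·(-3) + (-1)·1 + 0·(-1) = -7; so z(0) = [-3, -1, -7]^T.
x_1(t) = Σ_i (v_i)_1 · z_i(0) · e^{λ_i t} (row 1 of V times the modal terms).
x_1(1.0) = (-1)·(-3)·e^{-4·1.0} + (-1)·(-1)·e^{-2·1.0} + 1·(-7)·e^{-1·1.0} = 3·0.018316 + 1·0.135335 + (-7)·0.367879 = -2.3849.

-2.3849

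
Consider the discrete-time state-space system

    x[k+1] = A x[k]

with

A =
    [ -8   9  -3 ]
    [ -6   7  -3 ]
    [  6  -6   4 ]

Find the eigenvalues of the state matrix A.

det(zI - A) = z^3 - (tr A)z^2 + (M11 + M22 + M33)z - det A, where Mii is the 2×2 principal minor of A obtained by deleting row i and column i.
tr A = (-8) + 7 + 4 = 3; M11 = 7·4 - (-3)·(-6) = 28 - 18 = 10; M22 = (-8)·4 - (-3)·6 = -32 - (-18) = -14; M33 = (-8)·7 - 9·(-6) = -56 - (-54) = -2; sum of minors = -6.
det A = (-8)·(7·4 - (-3)·(-6)) - 9·((-6)·4 - (-3)·6) + (-3)·((-6)·(-6) - 7·6) = (-8)·10 - 9·(-6) + (-3)·(-6) = -8.
So p(z) = det(zI - A) = z^3 - 3z^2 - 6z + 8.
Rational-root test: any integer root divides 8. Testing small divisors, z = 1 works: p(1) = 1 + (-3) + (-6) + 8 = 0, so (z - 1) is a factor.
Dividing, p(z) = (z - 1)(z^2 - 2z - 8).
Factor z^2 - 2z - 8: two numbers with sum 2 and product -8 are 4 and -2, so z^2 - 2z - 8 = (z - 4)(z + 2).
Hence p(z) = (z - 4) (z - 1) (z + 2), with roots -2, 1, 4.

-2, 1, 4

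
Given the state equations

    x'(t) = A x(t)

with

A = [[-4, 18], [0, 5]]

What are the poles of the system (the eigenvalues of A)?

-4, 5

det(sI - A) = s^2 - (tr A)s + det A, with tr A = (-4) + 5 = 1 and det A = (-4)·5 - 18·0 = -20 - 0 = -20.
So p(s) = det(sI - A) = s^2 - s - 20.
Factor s^2 - s - 20: two numbers with sum 1 and product -20 are 5 and -4, so s^2 - s - 20 = (s - 5)(s + 4).
Hence p(s) = (s - 5) (s + 4), with roots -4, 5.
At least one eigenvalue has non-negative real part, so the system is not asymptotically stable.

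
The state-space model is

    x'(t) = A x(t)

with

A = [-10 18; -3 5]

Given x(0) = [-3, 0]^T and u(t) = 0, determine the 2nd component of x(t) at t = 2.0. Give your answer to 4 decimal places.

0.4050

det(sI - A) = s^2 - (tr A)s + det A, with tr A = (-10) + 5 = -5 and det A = (-10)·5 - 18·(-3) = -50 - (-54) = 4.
So p(s) = det(sI - A) = s^2 + 5s + 4.
Factor s^2 + 5s + 4: two numbers with sum -5 and product 4 are -1 and -4, so s^2 + 5s + 4 = (s + 1)(s + 4).
Hence p(s) = (s + 1) (s + 4), with roots -4, -1.
The eigenvalues -4, -1 are distinct and real, so A is diagonalisable and x(t) = e^{At} x(0) = V diag(e^{λ_i t}) V^{-1} x(0), where the columns of V are the eigenvectors.
λ = -4: A - (-4)I = [[-6, 18], [-3, 9]]. Row 1 gives (-6)·v1 + 18·v2 = 0, so take v_1 = [3, 1]^T.
λ = -1: A - (-1)I = [[-9, 18], [-3, 6]]. Row 1 gives (-9)·v1 + 18·v2 = 0, so take v_2 = [-2, -1]^T.
V = [v_1 v_2] = [[3, -2], [1, -1]] has det V = -1, so V^{-1} = adj(V)/det V = [[1, -2], [1, -3]].
Modal coordinates z(0) = V^{-1} x(0): 1·(-3) + (-2)·0 = -3; 1·(-3) + (-3)·0 = -3; so z(0) = [-3, -3]^T.
x_2(t) = Σ_i (v_i)_2 · z_i(0) · e^{λ_i t} (row 2 of V times the modal terms).
x_2(2.0) = 1·(-3)·e^{-4·2.0} + (-1)·(-3)·e^{-1·2.0} = (-3)·0.000335 + 3·0.135335 = 0.4050.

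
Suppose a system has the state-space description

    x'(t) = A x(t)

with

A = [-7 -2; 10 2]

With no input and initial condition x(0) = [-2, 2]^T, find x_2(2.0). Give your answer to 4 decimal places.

det(sI - A) = s^2 - (tr A)s + det A, with tr A = (-7) + 2 = -5 and det A = (-7)·2 - (-2)·10 = -14 - (-20) = 6.
So p(s) = det(sI - A) = s^2 + 5s + 6.
Factor s^2 + 5s + 6: two numbers with sum -5 and product 6 are -2 and -3, so s^2 + 5s + 6 = (s + 2)(s + 3).
Hence p(s) = (s + 2) (s + 3), with roots -3, -2.
The eigenvalues -3, -2 are distinct and real, so A is diagonalisable and x(t) = e^{At} x(0) = V diag(e^{λ_i t}) V^{-1} x(0), where the columns of V are the eigenvectors.
λ = -3: A - (-3)I = [[-4, -2], [10, 5]]. Row 1 gives (-4)·v1 + (-2)·v2 = 0, so take v_1 = [-1, 2]^T.
λ = -2: A - (-2)I = [[-5, -2], [10, 4]]. Row 1 gives (-5)·v1 + (-2)·v2 = 0, so take v_2 = [2, -5]^T.
V = [v_1 v_2] = [[-1, 2], [2, -5]] has det V = 1, so V^{-1} = adj(V)/det V = [[-5, -2], [-2, -1]].
Modal coordinates z(0) = V^{-1} x(0): (-5)·(-2) + (-2)·2 = 6; (-2)·(-2) + (-1)·2 = 2; so z(0) = [6, 2]^T.
x_2(t) = Σ_i (v_i)_2 · z_i(0) · e^{λ_i t} (row 2 of V times the modal terms).
x_2(2.0) = 2·6·e^{-3·2.0} + (-5)·2·e^{-2·2.0} = 12·0.002479 + (-10)·0.018316 = -0.1534.

-0.1534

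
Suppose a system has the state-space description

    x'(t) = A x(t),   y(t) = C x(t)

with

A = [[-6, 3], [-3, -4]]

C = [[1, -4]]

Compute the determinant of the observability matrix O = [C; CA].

CA = [[6, 19]]
Observability matrix O = [C; CA] = [[1, -4], [6, 19]]
det(O) = 1·19 - (-4)·6 = 19 - (-24) = 43
Since det(O) ≠ 0, rank(O) = 2 and the system is completely observable.

43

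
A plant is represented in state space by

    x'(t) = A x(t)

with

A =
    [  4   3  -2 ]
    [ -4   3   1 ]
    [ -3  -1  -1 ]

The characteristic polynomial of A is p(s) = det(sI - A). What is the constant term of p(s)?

55

Expand det(sI - A) for the 3×3 matrix.
p(s) = s^3 - 6s^2 + 12s + 55.
(Check: constant term = det(-A) = (-1)^3 det A = 55; coefficient of s^2 = -tr A = -6.)
The constant term is 55.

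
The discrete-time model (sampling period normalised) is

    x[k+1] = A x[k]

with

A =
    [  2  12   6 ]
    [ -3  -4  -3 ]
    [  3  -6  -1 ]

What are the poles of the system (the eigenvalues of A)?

-4, -1, 2

det(zI - A) = z^3 - (tr A)z^2 + (M11 + M22 + M33)z - det A, where Mii is the 2×2 principal minor of A obtained by deleting row i and column i.
tr A = 2 + (-4) + (-1) = -3; M11 = (-4)·(-1) - (-3)·(-6) = 4 - 18 = -14; M22 = 2·(-1) - 6·3 = -2 - 18 = -20; M33 = 2·(-4) - 12·(-3) = -8 - (-36) = 28; sum of minors = -6.
det A = 2·((-4)·(-1) - (-3)·(-6)) - 12·((-3)·(-1) - (-3)·3) + 6·((-3)·(-6) - (-4)·3) = 2·(-14) - 12·12 + 6·30 = 8.
So p(z) = det(zI - A) = z^3 + 3z^2 - 6z - 8.
Rational-root test: any integer root divides -8. Testing small divisors, z = -1 works: p(-1) = -1 + 3 + 6 + (-8) = 0, so (z + 1) is a factor.
Dividing, p(z) = (z + 1)(z^2 + 2z - 8).
Factor z^2 + 2z - 8: two numbers with sum -2 and product -8 are 2 and -4, so z^2 + 2z - 8 = (z - 2)(z + 4).
Hence p(z) = (z - 2) (z + 1) (z + 4), with roots -4, -1, 2.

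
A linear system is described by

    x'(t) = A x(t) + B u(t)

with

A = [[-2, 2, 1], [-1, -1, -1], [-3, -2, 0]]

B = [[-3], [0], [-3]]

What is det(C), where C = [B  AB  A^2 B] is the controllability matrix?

324

AB = [[3], [6], [9]]
A^2B = [[15], [-18], [-21]]
Controllability matrix C = [B  AB  A^2B] = [[-3, 3, 15], [0, 6, -18], [-3, 9, -21]]
Expanding along the first row, det(C) = (-3)·(6·(-21) - (-18)·9) - 3·(0·(-21) - (-18)·(-3)) + 15·(0·9 - 6·(-3)) = (-3)·36 - 3·(-54) + 15·18 = 324
Since det(C) ≠ 0, rank(C) = 3 and the system is completely controllable.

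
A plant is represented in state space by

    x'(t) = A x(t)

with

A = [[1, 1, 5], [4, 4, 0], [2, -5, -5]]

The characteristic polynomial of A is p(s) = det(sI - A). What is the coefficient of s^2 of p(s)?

0

Expand det(sI - A) for the 3×3 matrix.
p(s) = s^3 - 35s + 140.
(Check: constant term = det(-A) = (-1)^3 det A = 140; coefficient of s^2 = -tr A = 0.)
The coefficient of s^2 is 0.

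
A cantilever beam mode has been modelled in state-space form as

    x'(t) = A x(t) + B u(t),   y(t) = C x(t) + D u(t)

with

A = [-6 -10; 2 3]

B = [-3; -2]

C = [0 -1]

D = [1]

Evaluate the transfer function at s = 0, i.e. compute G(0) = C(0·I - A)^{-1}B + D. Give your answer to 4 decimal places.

10.0000

G(0) = C(-A)^{-1}B + D = -C A^{-1} B + D.
det A = 2, so A^{-1} = (1/2)·adj(A) = [[3/2, 5], [-1, -3]]
A^{-1} B = [-29/2, 9]^T
C A^{-1} B = -9
G(0) = D - C A^{-1} B = 1 - (-9) = 10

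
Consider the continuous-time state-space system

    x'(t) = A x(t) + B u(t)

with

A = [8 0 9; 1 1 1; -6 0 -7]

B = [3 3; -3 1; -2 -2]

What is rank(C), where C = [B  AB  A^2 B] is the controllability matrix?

AB = [[6, 6], [-2, 2], [-4, -4]]
A^2B = [[12, 12], [0, 4], [-8, -8]]
Controllability matrix C = [B  AB  A^2B] = [[3, 3, 6, 6, 12, 12], [-3, 1, -2, 2, 0, 4], [-2, -2, -4, -4, -8, -8]]
The rows r1, r2, r3 of C are linearly dependent: 2·r1 + 3·r3 = 0 (check each entry), so rank(C) ≤ 2.
The 2×2 minor from rows 1, 2, columns 1, 2 is 3·1 - 3·(-3) = 3 - (-9) = 12 ≠ 0, so rank(C) = 2.
rank(C) = 2 < n = 3, so the pair (A, B) is not completely controllable.

2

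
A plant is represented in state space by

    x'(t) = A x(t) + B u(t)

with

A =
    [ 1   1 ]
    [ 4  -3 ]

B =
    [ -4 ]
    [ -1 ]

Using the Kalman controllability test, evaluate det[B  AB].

AB = [[-5], [-13]]
Controllability matrix C = [B  AB] = [[-4, -5], [-1, -13]]
det(C) = (-4)·(-13) - (-5)·(-1) = 52 - 5 = 47
Since det(C) ≠ 0, rank(C) = 2 and the system is completely controllable.

47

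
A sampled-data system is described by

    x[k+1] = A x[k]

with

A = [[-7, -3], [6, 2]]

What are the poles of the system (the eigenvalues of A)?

det(zI - A) = z^2 - (tr A)z + det A, with tr A = (-7) + 2 = -5 and det A = (-7)·2 - (-3)·6 = -14 - (-18) = 4.
So p(z) = det(zI - A) = z^2 + 5z + 4.
Factor z^2 + 5z + 4: two numbers with sum -5 and product 4 are -1 and -4, so z^2 + 5z + 4 = (z + 1)(z + 4).
Hence p(z) = (z + 1) (z + 4), with roots -4, -1.

-4, -1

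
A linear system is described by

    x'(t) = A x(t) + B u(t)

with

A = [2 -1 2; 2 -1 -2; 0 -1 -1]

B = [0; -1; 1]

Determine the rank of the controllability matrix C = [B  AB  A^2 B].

3

AB = [[3], [-1], [0]]
A^2B = [[7], [7], [1]]
Controllability matrix C = [B  AB  A^2B] = [[0, 3, 7], [-1, -1, 7], [1, 0, 1]]
det(C) = 0·((-1)·1 - 7·0) - 3·((-1)·1 - 7·1) + 7·((-1)·0 - (-1)·1) = 0·(-1) - 3·(-8) + 7·1 = 31 ≠ 0, so rank(C) = 3.
rank(C) = 3 = n, so the pair (A, B) is completely controllable.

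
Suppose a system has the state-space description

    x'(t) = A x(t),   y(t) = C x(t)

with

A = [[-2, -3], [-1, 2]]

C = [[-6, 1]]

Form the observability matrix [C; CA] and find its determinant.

CA = [[11, 20]]
Observability matrix O = [C; CA] = [[-6, 1], [11, 20]]
det(O) = (-6)·20 - 1·11 = -120 - 11 = -131
Since det(O) ≠ 0, rank(O) = 2 and the system is completely observable.

-131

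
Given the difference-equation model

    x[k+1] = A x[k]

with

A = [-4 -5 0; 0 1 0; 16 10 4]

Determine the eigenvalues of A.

-4, 1, 4

det(zI - A) = z^3 - (tr A)z^2 + (M11 + M22 + M33)z - det A, where Mii is the 2×2 principal minor of A obtained by deleting row i and column i.
tr A = (-4) + 1 + 4 = 1; M11 = 1·4 - 0·10 = 4 - 0 = 4; M22 = (-4)·4 - 0·16 = -16 - 0 = -16; M33 = (-4)·1 - (-5)·0 = -4 - 0 = -4; sum of minors = -16.
det A = (-4)·(1·4 - 0·10) - (-5)·(0·4 - 0·16) + 0·(0·10 - 1·16) = (-4)·4 - (-5)·0 + 0·(-16) = -16.
So p(z) = det(zI - A) = z^3 - z^2 - 16z + 16.
Rational-root test: any integer root divides 16. Testing small divisors, z = 1 works: p(1) = 1 + (-1) + (-16) + 16 = 0, so (z - 1) is a factor.
Dividing, p(z) = (z - 1)(z^2 - 16).
Factor z^2 - 16: two numbers with sum 0 and product -16 are 4 and -4, so z^2 - 16 = (z - 4)(z + 4).
Hence p(z) = (z - 4) (z - 1) (z + 4), with roots -4, 1, 4.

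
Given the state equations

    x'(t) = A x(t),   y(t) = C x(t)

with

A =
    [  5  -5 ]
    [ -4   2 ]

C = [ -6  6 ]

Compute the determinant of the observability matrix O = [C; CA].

CA = [[-54, 42]]
Observability matrix O = [C; CA] = [[-6, 6], [-54, 42]]
det(O) = (-6)·42 - 6·(-54) = -252 - (-324) = 72
Since det(O) ≠ 0, rank(O) = 2 and the system is completely observable.

72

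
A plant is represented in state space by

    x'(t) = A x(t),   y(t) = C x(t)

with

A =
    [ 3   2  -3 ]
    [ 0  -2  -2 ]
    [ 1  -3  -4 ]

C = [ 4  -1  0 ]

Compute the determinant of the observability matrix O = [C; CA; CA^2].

788

CA = [[12, 10, -10]]
CA^2 = [[26, 34, -16]]
Observability matrix O = [C; CA; CA^2] = [[4, -1, 0], [12, 10, -10], [26, 34, -16]]
Expanding along the first row, det(O) = 4·(10·(-16) - (-10)·34) - (-1)·(12·(-16) - (-10)·26) + 0·(12·34 - 10·26) = 4·180 - (-1)·68 + 0·148 = 788
Since det(O) ≠ 0, rank(O) = 3 and the system is completely observable.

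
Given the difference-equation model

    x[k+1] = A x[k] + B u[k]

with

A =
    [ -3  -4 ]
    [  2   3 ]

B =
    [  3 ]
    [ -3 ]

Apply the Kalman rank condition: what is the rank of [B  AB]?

1

AB = [[3], [-3]]
Controllability matrix C = [B  AB] = [[3, 3], [-3, -3]]
Every column of C is a scalar multiple of column 1 = [3, -3] (multipliers 1, 1), so the columns span a one-dimensional space.
C ≠ 0, hence rank(C) = 1.
rank(C) = 1 < n = 2, so the pair (A, B) is not completely controllable.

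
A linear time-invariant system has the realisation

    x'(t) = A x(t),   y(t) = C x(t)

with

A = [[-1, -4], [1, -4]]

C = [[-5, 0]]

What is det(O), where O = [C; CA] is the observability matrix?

CA = [[5, 20]]
Observability matrix O = [C; CA] = [[-5, 0], [5, 20]]
det(O) = (-5)·20 - 0·5 = -100 - 0 = -100
Since det(O) ≠ 0, rank(O) = 2 and the system is completely observable.

-100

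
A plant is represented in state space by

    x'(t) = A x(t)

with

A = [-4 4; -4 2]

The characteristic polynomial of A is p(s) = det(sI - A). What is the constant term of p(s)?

For a 2×2 matrix, det(sI - A) = s^2 - (tr A)s + det A.
tr A = -2, det A = 8.
So p(s) = s^2 + 2s + 8.
The constant term is 8.

8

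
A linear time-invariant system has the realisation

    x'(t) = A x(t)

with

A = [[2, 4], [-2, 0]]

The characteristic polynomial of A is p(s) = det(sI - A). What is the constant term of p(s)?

For a 2×2 matrix, det(sI - A) = s^2 - (tr A)s + det A.
tr A = 2, det A = 8.
So p(s) = s^2 - 2s + 8.
The constant term is 8.

8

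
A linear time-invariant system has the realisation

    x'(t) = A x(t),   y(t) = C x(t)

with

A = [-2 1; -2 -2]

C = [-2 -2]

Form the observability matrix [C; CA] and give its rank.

2

CA = [[8, 2]]
Observability matrix O = [C; CA] = [[-2, -2], [8, 2]]
det(O) = (-2)·2 - (-2)·8 = -4 - (-16) = 12 ≠ 0, so rank(O) = 2.
rank(O) = 2 = n, so the pair (A, C) is completely observable.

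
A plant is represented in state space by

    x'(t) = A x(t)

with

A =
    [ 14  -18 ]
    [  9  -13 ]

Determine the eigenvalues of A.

-4, 5

det(sI - A) = s^2 - (tr A)s + det A, with tr A = 14 + (-13) = 1 and det A = 14·(-13) - (-18)·9 = -182 - (-162) = -20.
So p(s) = det(sI - A) = s^2 - s - 20.
Factor s^2 - s - 20: two numbers with sum 1 and product -20 are 5 and -4, so s^2 - s - 20 = (s - 5)(s + 4).
Hence p(s) = (s - 5) (s + 4), with roots -4, 5.
At least one eigenvalue has non-negative real part, so the system is not asymptotically stable.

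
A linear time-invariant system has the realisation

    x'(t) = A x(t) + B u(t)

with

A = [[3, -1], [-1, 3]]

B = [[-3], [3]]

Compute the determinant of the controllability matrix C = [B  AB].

AB = [[-12], [12]]
Controllability matrix C = [B  AB] = [[-3, -12], [3, 12]]
det(C) = (-3)·12 - (-12)·3 = -36 - (-36) = 0
Since det(C) = 0, rank(C) < 2 and the system is not completely controllable.

0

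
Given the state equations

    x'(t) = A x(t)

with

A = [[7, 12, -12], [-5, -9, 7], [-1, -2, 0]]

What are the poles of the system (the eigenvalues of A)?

-2, -1, 1

det(sI - A) = s^3 - (tr A)s^2 + (M11 + M22 + M33)s - det A, where Mii is the 2×2 principal minor of A obtained by deleting row i and column i.
tr A = 7 + (-9) + 0 = -2; M11 = (-9)·0 - 7·(-2) = 0 - (-14) = 14; M22 = 7·0 - (-12)·(-1) = 0 - 12 = -12; M33 = 7·(-9) - 12·(-5) = -63 - (-60) = -3; sum of minors = -1.
det A = 7·((-9)·0 - 7·(-2)) - 12·((-5)·0 - 7·(-1)) + (-12)·((-5)·(-2) - (-9)·(-1)) = 7·14 - 12·7 + (-12)·1 = 2.
So p(s) = det(sI - A) = s^3 + 2s^2 - s - 2.
Rational-root test: any integer root divides -2. Testing small divisors, s = -1 works: p(-1) = -1 + 2 + 1 + (-2) = 0, so (s + 1) is a factor.
Dividing, p(s) = (s + 1)(s^2 + s - 2).
Factor s^2 + s - 2: two numbers with sum -1 and product -2 are 1 and -2, so s^2 + s - 2 = (s - 1)(s + 2).
Hence p(s) = (s - 1) (s + 1) (s + 2), with roots -2, -1, 1.
At least one eigenvalue has non-negative real part, so the system is not asymptotically stable.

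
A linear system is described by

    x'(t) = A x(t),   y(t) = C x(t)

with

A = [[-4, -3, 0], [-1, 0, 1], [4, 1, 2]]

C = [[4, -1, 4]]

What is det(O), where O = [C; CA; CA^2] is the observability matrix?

518

CA = [[1, -8, 7]]
CA^2 = [[32, 4, 6]]
Observability matrix O = [C; CA; CA^2] = [[4, -1, 4], [1, -8, 7], [32, 4, 6]]
Expanding along the first row, det(O) = 4·((-8)·6 - 7·4) - (-1)·(1·6 - 7·32) + 4·(1·4 - (-8)·32) = 4·(-76) - (-1)·(-218) + 4·260 = 518
Since det(O) ≠ 0, rank(O) = 3 and the system is completely observable.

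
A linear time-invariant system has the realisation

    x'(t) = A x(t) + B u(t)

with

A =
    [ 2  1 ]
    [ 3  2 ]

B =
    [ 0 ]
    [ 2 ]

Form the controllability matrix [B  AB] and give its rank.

AB = [[2], [4]]
Controllability matrix C = [B  AB] = [[0, 2], [2, 4]]
det(C) = 0·4 - 2·2 = 0 - 4 = -4 ≠ 0, so rank(C) = 2.
rank(C) = 2 = n, so the pair (A, B) is completely controllable.

2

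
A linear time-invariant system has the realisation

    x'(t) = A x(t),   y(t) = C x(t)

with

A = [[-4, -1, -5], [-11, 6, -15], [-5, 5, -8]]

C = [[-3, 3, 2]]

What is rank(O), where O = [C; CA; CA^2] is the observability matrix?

2

CA = [[-31, 31, -46]]
CA^2 = [[13, -13, 58]]
Observability matrix O = [C; CA; CA^2] = [[-3, 3, 2], [-31, 31, -46], [13, -13, 58]]
The columns c1, c2, c3 of O are linearly dependent: c1 + c2 = 0 (check each entry), so rank(O) ≤ 2.
The 2×2 minor from rows 1, 2, columns 1, 3 is (-3)·(-46) - 2·(-31) = 138 - (-62) = 200 ≠ 0, so rank(O) = 2.
rank(O) = 2 < n = 3, so the pair (A, C) is not completely observable.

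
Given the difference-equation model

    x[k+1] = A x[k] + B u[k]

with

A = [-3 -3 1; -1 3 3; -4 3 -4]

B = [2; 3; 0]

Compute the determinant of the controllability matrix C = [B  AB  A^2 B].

4540

AB = [[-15], [7], [1]]
A^2B = [[25], [39], [77]]
Controllability matrix C = [B  AB  A^2B] = [[2, -15, 25], [3, 7, 39], [0, 1, 77]]
Expanding along the first row, det(C) = 2·(7·77 - 39·1) - (-15)·(3·77 - 39·0) + 25·(3·1 - 7·0) = 2·500 - (-15)·231 + 25·3 = 4540
Since det(C) ≠ 0, rank(C) = 3 and the system is completely controllable.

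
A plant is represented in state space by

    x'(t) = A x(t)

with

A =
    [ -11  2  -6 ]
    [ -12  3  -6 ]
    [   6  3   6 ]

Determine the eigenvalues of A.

det(sI - A) = s^3 - (tr A)s^2 + (M11 + M22 + M33)s - det A, where Mii is the 2×2 principal minor of A obtained by deleting row i and column i.
tr A = (-11) + 3 + 6 = -2; M11 = 3·6 - (-6)·3 = 18 - (-18) = 36; M22 = (-11)·6 - (-6)·6 = -66 - (-36) = -30; M33 = (-11)·3 - 2·(-12) = -33 - (-24) = -9; sum of minors = -3.
det A = (-11)·(3·6 - (-6)·3) - 2·((-12)·6 - (-6)·6) + (-6)·((-12)·3 - 3·6) = (-11)·36 - 2·(-36) + (-6)·(-54) = 0.
So p(s) = det(sI - A) = s^3 + 2s^2 - 3s.
The constant term is 0, so p(s) = s(s^2 + 2s - 3).
Factor s^2 + 2s - 3: two numbers with sum -2 and product -3 are 1 and -3, so s^2 + 2s - 3 = (s - 1)(s + 3).
Hence p(s) = s (s - 1) (s + 3), with roots -3, 0, 1.
At least one eigenvalue has non-negative real part, so the system is not asymptotically stable.

-3, 0, 1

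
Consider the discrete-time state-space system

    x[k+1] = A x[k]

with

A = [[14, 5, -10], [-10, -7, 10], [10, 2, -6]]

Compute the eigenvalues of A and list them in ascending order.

-2, -1, 4

det(zI - A) = z^3 - (tr A)z^2 + (M11 + M22 + M33)z - det A, where Mii is the 2×2 principal minor of A obtained by deleting row i and column i.
tr A = 14 + (-7) + (-6) = 1; M11 = (-7)·(-6) - 10·2 = 42 - 20 = 22; M22 = 14·(-6) - (-10)·10 = -84 - (-100) = 16; M33 = 14·(-7) - 5·(-10) = -98 - (-50) = -48; sum of minors = -10.
det A = 14·((-7)·(-6) - 10·2) - 5·((-10)·(-6) - 10·10) + (-10)·((-10)·2 - (-7)·10) = 14·22 - 5·(-40) + (-10)·50 = 8.
So p(z) = det(zI - A) = z^3 - z^2 - 10z - 8.
Rational-root test: any integer root divides -8. Testing small divisors, z = -1 works: p(-1) = -1 + (-1) + 10 + (-8) = 0, so (z + 1) is a factor.
Dividing, p(z) = (z + 1)(z^2 - 2z - 8).
Factor z^2 - 2z - 8: two numbers with sum 2 and product -8 are 4 and -2, so z^2 - 2z - 8 = (z - 4)(z + 2).
Hence p(z) = (z - 4) (z + 1) (z + 2), with roots -2, -1, 4.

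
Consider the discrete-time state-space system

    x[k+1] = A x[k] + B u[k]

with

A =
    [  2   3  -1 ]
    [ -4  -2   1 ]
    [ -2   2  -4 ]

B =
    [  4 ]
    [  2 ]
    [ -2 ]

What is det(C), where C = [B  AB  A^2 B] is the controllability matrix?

AB = [[16], [-22], [4]]
A^2B = [[-38], [-16], [-92]]
Controllability matrix C = [B  AB  A^2B] = [[4, 16, -38], [2, -22, -16], [-2, 4, -92]]
Expanding along the first row, det(C) = 4·((-22)·(-92) - (-16)·4) - 16·(2·(-92) - (-16)·(-2)) + (-38)·(2·4 - (-22)·(-2)) = 4·2088 - 16·(-216) + (-38)·(-36) = 13176
Since det(C) ≠ 0, rank(C) = 3 and the system is completely controllable.

13176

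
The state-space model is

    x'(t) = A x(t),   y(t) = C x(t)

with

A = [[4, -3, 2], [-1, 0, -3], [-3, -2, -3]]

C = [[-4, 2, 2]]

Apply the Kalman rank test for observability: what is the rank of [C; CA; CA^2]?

CA = [[-24, 8, -20]]
CA^2 = [[-44, 112, -12]]
Observability matrix O = [C; CA; CA^2] = [[-4, 2, 2], [-24, 8, -20], [-44, 112, -12]]
det(O) = (-4)·(8·(-12) - (-20)·112) - 2·((-24)·(-12) - (-20)·(-44)) + 2·((-24)·112 - 8·(-44)) = (-4)·2144 - 2·(-592) + 2·(-2336) = -12064 ≠ 0, so rank(O) = 3.
rank(O) = 3 = n, so the pair (A, C) is completely observable.

3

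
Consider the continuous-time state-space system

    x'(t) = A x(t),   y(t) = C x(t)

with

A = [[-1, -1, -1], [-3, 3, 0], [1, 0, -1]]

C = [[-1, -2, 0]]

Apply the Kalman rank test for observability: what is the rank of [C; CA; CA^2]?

CA = [[7, -5, 1]]
CA^2 = [[9, -22, -8]]
Observability matrix O = [C; CA; CA^2] = [[-1, -2, 0], [7, -5, 1], [9, -22, -8]]
det(O) = (-1)·((-5)·(-8) - 1·(-22)) - (-2)·(7·(-8) - 1·9) + 0·(7·(-22) - (-5)·9) = (-1)·62 - (-2)·(-65) + 0·(-109) = -192 ≠ 0, so rank(O) = 3.
rank(O) = 3 = n, so the pair (A, C) is completely observable.

3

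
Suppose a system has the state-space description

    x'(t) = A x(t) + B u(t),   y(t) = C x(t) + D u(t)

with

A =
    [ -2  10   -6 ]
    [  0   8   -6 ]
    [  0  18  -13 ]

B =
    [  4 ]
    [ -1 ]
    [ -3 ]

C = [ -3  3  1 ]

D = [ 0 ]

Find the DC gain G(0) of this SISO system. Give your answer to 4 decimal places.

G(0) = C(-A)^{-1}B + D = -C A^{-1} B + D.
det A = -8, so A^{-1} = (1/-8)·adj(A) = [[-1/2, -11/4, 3/2], [0, -13/4, 3/2], [0, -9/2, 2]]
A^{-1} B = [-15/4, -5/4, -3/2]^T
C A^{-1} B = 6
G(0) = D - C A^{-1} B = 0 - (6) = -6

-6.0000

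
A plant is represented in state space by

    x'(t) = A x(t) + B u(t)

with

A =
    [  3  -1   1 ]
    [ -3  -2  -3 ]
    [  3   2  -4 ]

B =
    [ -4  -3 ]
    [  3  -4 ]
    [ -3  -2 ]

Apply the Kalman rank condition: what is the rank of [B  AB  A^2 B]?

3

AB = [[-18, -7], [15, 23], [6, -9]]
A^2B = [[-63, -53], [6, 2], [-48, 61]]
Controllability matrix C = [B  AB  A^2B] = [[-4, -3, -18, -7, -63, -53], [3, -4, 15, 23, 6, 2], [-3, -2, 6, -9, -48, 61]]
Take the 3×3 submatrix of C formed by columns 1, 2, 3: [[-4, -3, -18], [3, -4, 15], [-3, -2, 6]]. Its determinant is (-4)·((-4)·6 - 15·(-2)) - (-3)·(3·6 - 15·(-3)) + (-18)·(3·(-2) - (-4)·(-3)) = (-4)·6 - (-3)·63 + (-18)·(-18) = 489 ≠ 0.
So rank(C) ≥ 3; since C has 3 rows, rank(C) = 3.
rank(C) = 3 = n, so the pair (A, B) is completely controllable.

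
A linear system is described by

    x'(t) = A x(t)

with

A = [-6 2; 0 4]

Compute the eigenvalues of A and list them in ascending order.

det(sI - A) = s^2 - (tr A)s + det A, with tr A = (-6) + 4 = -2 and det A = (-6)·4 - 2·0 = -24 - 0 = -24.
So p(s) = det(sI - A) = s^2 + 2s - 24.
Factor s^2 + 2s - 24: two numbers with sum -2 and product -24 are 4 and -6, so s^2 + 2s - 24 = (s - 4)(s + 6).
Hence p(s) = (s - 4) (s + 6), with roots -6, 4.
At least one eigenvalue has non-negative real part, so the system is not asymptotically stable.

-6, 4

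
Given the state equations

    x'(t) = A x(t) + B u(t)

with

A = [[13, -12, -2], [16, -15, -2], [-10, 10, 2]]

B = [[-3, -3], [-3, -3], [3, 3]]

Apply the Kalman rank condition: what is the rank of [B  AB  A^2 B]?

2

AB = [[-9, -9], [-9, -9], [6, 6]]
A^2B = [[-21, -21], [-21, -21], [12, 12]]
Controllability matrix C = [B  AB  A^2B] = [[-3, -3, -9, -9, -21, -21], [-3, -3, -9, -9, -21, -21], [3, 3, 6, 6, 12, 12]]
The rows r1, r2, r3 of C are linearly dependent: -r1 + r2 = 0 (check each entry), so rank(C) ≤ 2.
The 2×2 minor from rows 1, 3, columns 1, 3 is (-3)·6 - (-9)·3 = -18 - (-27) = 9 ≠ 0, so rank(C) = 2.
rank(C) = 2 < n = 3, so the pair (A, B) is not completely controllable.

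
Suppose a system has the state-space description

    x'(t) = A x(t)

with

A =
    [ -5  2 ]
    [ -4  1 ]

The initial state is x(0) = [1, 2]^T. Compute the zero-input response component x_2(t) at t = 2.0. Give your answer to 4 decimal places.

0.2707

det(sI - A) = s^2 - (tr A)s + det A, with tr A = (-5) + 1 = -4 and det A = (-5)·1 - 2·(-4) = -5 - (-8) = 3.
So p(s) = det(sI - A) = s^2 + 4s + 3.
Factor s^2 + 4s + 3: two numbers with sum -4 and product 3 are -1 and -3, so s^2 + 4s + 3 = (s + 1)(s + 3).
Hence p(s) = (s + 1) (s + 3), with roots -3, -1.
The eigenvalues -3, -1 are distinct and real, so A is diagonalisable and x(t) = e^{At} x(0) = V diag(e^{λ_i t}) V^{-1} x(0), where the columns of V are the eigenvectors.
λ = -3: A - (-3)I = [[-2, 2], [-4, 4]]. Row 1 gives (-2)·v1 + 2·v2 = 0, so take v_1 = [1, 1]^T.
λ = -1: A - (-1)I = [[-4, 2], [-4, 2]]. Row 1 gives (-4)·v1 + 2·v2 = 0, so take v_2 = [-1, -2]^T.
V = [v_1 v_2] = [[1, -1], [1, -2]] has det V = -1, so V^{-1} = adj(V)/det V = [[2, -1], [1, -1]].
Modal coordinates z(0) = V^{-1} x(0): 2·1 + (-1)·2 = 0; 1·1 + (-1)·2 = -1; so z(0) = [0, -1]^T.
x_2(t) = Σ_i (v_i)_2 · z_i(0) · e^{λ_i t} (row 2 of V times the modal terms).
x_2(2.0) = 1·0·e^{-3·2.0} + (-2)·(-1)·e^{-1·2.0} = 0·0.002479 + 2·0.135335 = 0.2707.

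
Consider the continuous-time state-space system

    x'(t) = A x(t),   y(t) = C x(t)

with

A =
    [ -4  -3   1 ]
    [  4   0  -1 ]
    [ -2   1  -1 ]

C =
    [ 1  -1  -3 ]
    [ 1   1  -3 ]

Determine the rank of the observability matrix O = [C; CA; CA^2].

CA = [[-2, -6, 5], [6, -6, 3]]
CA^2 = [[-26, 11, -1], [-54, -15, 9]]
Observability matrix O = [C; CA; CA^2] = [[1, -1, -3], [1, 1, -3], [-2, -6, 5], [6, -6, 3], [-26, 11, -1], [-54, -15, 9]]
Take the 3×3 submatrix of O formed by rows 1, 2, 3: [[1, -1, -3], [1, 1, -3], [-2, -6, 5]]. Its determinant is 1·(1·5 - (-3)·(-6)) - (-1)·(1·5 - (-3)·(-2)) + (-3)·(1·(-6) - 1·(-2)) = 1·(-13) - (-1)·(-1) + (-3)·(-4) = -2 ≠ 0.
So rank(O) ≥ 3; since O has 3 columns, rank(O) = 3.
rank(O) = 3 = n, so the pair (A, C) is completely observable.

3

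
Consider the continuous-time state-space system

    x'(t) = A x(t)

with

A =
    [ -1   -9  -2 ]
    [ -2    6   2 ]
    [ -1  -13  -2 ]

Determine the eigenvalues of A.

-3, 2, 4

det(sI - A) = s^3 - (tr A)s^2 + (M11 + M22 + M33)s - det A, where Mii is the 2×2 principal minor of A obtained by deleting row i and column i.
tr A = (-1) + 6 + (-2) = 3; M11 = 6·(-2) - 2·(-13) = -12 - (-26) = 14; M22 = (-1)·(-2) - (-2)·(-1) = 2 - 2 = 0; M33 = (-1)·6 - (-9)·(-2) = -6 - 18 = -24; sum of minors = -10.
det A = (-1)·(6·(-2) - 2·(-13)) - (-9)·((-2)·(-2) - 2·(-1)) + (-2)·((-2)·(-13) - 6·(-1)) = (-1)·14 - (-9)·6 + (-2)·32 = -24.
So p(s) = det(sI - A) = s^3 - 3s^2 - 10s + 24.
Rational-root test: any integer root divides 24. Testing small divisors, s = 2 works: p(2) = 8 + (-12) + (-20) + 24 = 0, so (s - 2) is a factor.
Dividing, p(s) = (s - 2)(s^2 - s - 12).
Factor s^2 - s - 12: two numbers with sum 1 and product -12 are 4 and -3, so s^2 - s - 12 = (s - 4)(s + 3).
Hence p(s) = (s - 4) (s - 2) (s + 3), with roots -3, 2, 4.
At least one eigenvalue has non-negative real part, so the system is not asymptotically stable.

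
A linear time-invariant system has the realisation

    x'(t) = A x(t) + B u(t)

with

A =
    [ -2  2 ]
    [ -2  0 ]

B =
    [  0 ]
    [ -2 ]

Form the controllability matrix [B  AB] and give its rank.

2

AB = [[-4], [0]]
Controllability matrix C = [B  AB] = [[0, -4], [-2, 0]]
det(C) = 0·0 - (-4)·(-2) = 0 - 8 = -8 ≠ 0, so rank(C) = 2.
rank(C) = 2 = n, so the pair (A, B) is completely controllable.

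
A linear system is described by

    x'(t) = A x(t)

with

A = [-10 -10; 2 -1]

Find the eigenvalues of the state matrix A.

-6, -5

det(sI - A) = s^2 - (tr A)s + det A, with tr A = (-10) + (-1) = -11 and det A = (-10)·(-1) - (-10)·2 = 10 - (-20) = 30.
So p(s) = det(sI - A) = s^2 + 11s + 30.
Factor s^2 + 11s + 30: two numbers with sum -11 and product 30 are -5 and -6, so s^2 + 11s + 30 = (s + 5)(s + 6).
Hence p(s) = (s + 5) (s + 6), with roots -6, -5.
All eigenvalues have negative real part, so the system is asymptotically stable.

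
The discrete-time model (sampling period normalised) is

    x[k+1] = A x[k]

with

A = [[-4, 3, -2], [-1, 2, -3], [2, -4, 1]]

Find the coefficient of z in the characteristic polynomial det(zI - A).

Expand det(zI - A) for the 3×3 matrix.
p(z) = z^3 + z^2 - 15z - 25.
(Check: constant term = det(-A) = (-1)^3 det A = -25; coefficient of z^2 = -tr A = 1.)
The coefficient of z is -15.

-15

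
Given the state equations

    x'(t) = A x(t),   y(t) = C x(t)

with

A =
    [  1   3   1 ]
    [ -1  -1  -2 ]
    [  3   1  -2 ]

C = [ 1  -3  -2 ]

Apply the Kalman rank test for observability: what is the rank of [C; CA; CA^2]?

CA = [[-2, 4, 11]]
CA^2 = [[27, 1, -32]]
Observability matrix O = [C; CA; CA^2] = [[1, -3, -2], [-2, 4, 11], [27, 1, -32]]
det(O) = 1·(4·(-32) - 11·1) - (-3)·((-2)·(-32) - 11·27) + (-2)·((-2)·1 - 4·27) = 1·(-139) - (-3)·(-233) + (-2)·(-110) = -618 ≠ 0, so rank(O) = 3.
rank(O) = 3 = n, so the pair (A, C) is completely observable.

3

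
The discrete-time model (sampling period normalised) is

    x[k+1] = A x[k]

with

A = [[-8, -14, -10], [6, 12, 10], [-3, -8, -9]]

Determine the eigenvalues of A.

det(zI - A) = z^3 - (tr A)z^2 + (M11 + M22 + M33)z - det A, where Mii is the 2×2 principal minor of A obtained by deleting row i and column i.
tr A = (-8) + 12 + (-9) = -5; M11 = 12·(-9) - 10·(-8) = -108 - (-80) = -28; M22 = (-8)·(-9) - (-10)·(-3) = 72 - 30 = 42; M33 = (-8)·12 - (-14)·6 = -96 - (-84) = -12; sum of minors = 2.
det A = (-8)·(12·(-9) - 10·(-8)) - (-14)·(6·(-9) - 10·(-3)) + (-10)·(6·(-8) - 12·(-3)) = (-8)·(-28) - (-14)·(-24) + (-10)·(-12) = 8.
So p(z) = det(zI - A) = z^3 + 5z^2 + 2z - 8.
Rational-root test: any integer root divides -8. Testing small divisors, z = 1 works: p(1) = 1 + 5 + 2 + (-8) = 0, so (z - 1) is a factor.
Dividing, p(z) = (z - 1)(z^2 + 6z + 8).
Factor z^2 + 6z + 8: two numbers with sum -6 and product 8 are -2 and -4, so z^2 + 6z + 8 = (z + 2)(z + 4).
Hence p(z) = (z - 1) (z + 2) (z + 4), with roots -4, -2, 1.

-4, -2, 1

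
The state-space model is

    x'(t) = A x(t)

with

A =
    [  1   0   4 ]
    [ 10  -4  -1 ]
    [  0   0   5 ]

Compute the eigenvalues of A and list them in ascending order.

det(sI - A) = s^3 - (tr A)s^2 + (M11 + M22 + M33)s - det A, where Mii is the 2×2 principal minor of A obtained by deleting row i and column i.
tr A = 1 + (-4) + 5 = 2; M11 = (-4)·5 - (-1)·0 = -20 - 0 = -20; M22 = 1·5 - 4·0 = 5 - 0 = 5; M33 = 1·(-4) - 0·10 = -4 - 0 = -4; sum of minors = -19.
det A = 1·((-4)·5 - (-1)·0) - 0·(10·5 - (-1)·0) + 4·(10·0 - (-4)·0) = 1·(-20) - 0·50 + 4·0 = -20.
So p(s) = det(sI - A) = s^3 - 2s^2 - 19s + 20.
Rational-root test: any integer root divides 20. Testing small divisors, s = 1 works: p(1) = 1 + (-2) + (-19) + 20 = 0, so (s - 1) is a factor.
Dividing, p(s) = (s - 1)(s^2 - s - 20).
Factor s^2 - s - 20: two numbers with sum 1 and product -20 are 5 and -4, so s^2 - s - 20 = (s - 5)(s + 4).
Hence p(s) = (s - 5) (s - 1) (s + 4), with roots -4, 1, 5.
At least one eigenvalue has non-negative real part, so the system is not asymptotically stable.

-4, 1, 5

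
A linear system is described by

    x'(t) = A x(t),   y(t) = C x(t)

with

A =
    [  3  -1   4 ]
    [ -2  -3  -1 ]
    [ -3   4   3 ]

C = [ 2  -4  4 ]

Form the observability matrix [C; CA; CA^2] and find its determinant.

26200

CA = [[2, 26, 24]]
CA^2 = [[-118, 16, 54]]
Observability matrix O = [C; CA; CA^2] = [[2, -4, 4], [2, 26, 24], [-118, 16, 54]]
Expanding along the first row, det(O) = 2·(26·54 - 24·16) - (-4)·(2·54 - 24·(-118)) + 4·(2·16 - 26·(-118)) = 2·1020 - (-4)·2940 + 4·3100 = 26200
Since det(O) ≠ 0, rank(O) = 3 and the system is completely observable.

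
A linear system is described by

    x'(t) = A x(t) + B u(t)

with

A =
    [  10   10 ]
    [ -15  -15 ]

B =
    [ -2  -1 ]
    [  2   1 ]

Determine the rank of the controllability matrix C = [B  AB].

AB = [[0, 0], [0, 0]]
Controllability matrix C = [B  AB] = [[-2, -1, 0, 0], [2, 1, 0, 0]]
Every column of C is a scalar multiple of column 1 = [-2, 2] (multipliers 1, 1/2, 0, 0), so the columns span a one-dimensional space.
C ≠ 0, hence rank(C) = 1.
rank(C) = 1 < n = 2, so the pair (A, B) is not completely controllable.

1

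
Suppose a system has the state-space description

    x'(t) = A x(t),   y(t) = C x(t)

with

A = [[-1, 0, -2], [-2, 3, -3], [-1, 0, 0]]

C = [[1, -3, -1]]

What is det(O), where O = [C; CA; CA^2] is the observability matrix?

336

CA = [[6, -9, 7]]
CA^2 = [[5, -27, 15]]
Observability matrix O = [C; CA; CA^2] = [[1, -3, -1], [6, -9, 7], [5, -27, 15]]
Expanding along the first row, det(O) = 1·((-9)·15 - 7·(-27)) - (-3)·(6·15 - 7·5) + (-1)·(6·(-27) - (-9)·5) = 1·54 - (-3)·55 + (-1)·(-117) = 336
Since det(O) ≠ 0, rank(O) = 3 and the system is completely observable.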